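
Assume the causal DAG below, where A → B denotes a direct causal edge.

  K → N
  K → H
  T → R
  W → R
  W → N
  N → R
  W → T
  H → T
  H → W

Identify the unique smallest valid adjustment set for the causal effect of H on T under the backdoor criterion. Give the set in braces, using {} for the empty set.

Variables eligible for adjustment (non-descendants of H, excluding H and T): {K}.
Backdoor paths from H to T:
  P1: H <- K -> N <- W -> T
  P2: H <- K -> N <- W -> R <- T
  P3: H <- K -> N -> R <- W -> T
  P4: H <- K -> N -> R <- T
Each backdoor path contains an unconditioned collider, so every path is already blocked with the empty conditioning set:
  P1: blocked at collider N (neither it nor any descendant is in the conditioning set).
  P2: blocked at collider N (neither it nor any descendant is in the conditioning set).
  P3: blocked at collider R (neither it nor any descendant is in the conditioning set).
  P4: blocked at collider R (neither it nor any descendant is in the conditioning set).
The empty set is therefore the unique smallest valid set.

{}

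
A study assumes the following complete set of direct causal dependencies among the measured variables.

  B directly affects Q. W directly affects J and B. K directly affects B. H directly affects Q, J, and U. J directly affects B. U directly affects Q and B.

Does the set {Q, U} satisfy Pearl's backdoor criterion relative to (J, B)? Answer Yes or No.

Backdoor paths from J to B (paths whose first edge points into J):
  P1: J <- H -> U -> B
  P2: J <- H -> U -> Q <- B
  P3: J <- H -> Q <- U -> B
  P4: J <- H -> Q <- B
  P5: J <- W -> B
Condition 1 (no descendant of J in the set): FAILS — Q is a descendant of J.
Condition 2 (every backdoor path blocked by {Q, U}):
  P1: blocked at chain node U ∈ conditioning set.
  P2: blocked at chain node U ∈ conditioning set.
  P3: blocked at fork node U ∈ conditioning set.
  P4: open — collider(s) Q are conditioned on (or have a conditioned descendant) and no non-collider on the path is in the set.
  P5: open — no interior node is in the conditioning set.
{Q, U} does not satisfy the backdoor criterion.

No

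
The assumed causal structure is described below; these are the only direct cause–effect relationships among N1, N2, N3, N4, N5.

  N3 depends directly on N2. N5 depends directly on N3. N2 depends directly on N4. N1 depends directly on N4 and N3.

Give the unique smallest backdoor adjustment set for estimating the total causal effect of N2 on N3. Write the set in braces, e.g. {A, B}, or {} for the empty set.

{}

Variables eligible for adjustment (non-descendants of N2, excluding N2 and N3): {N4}.
Backdoor paths from N2 to N3:
  P1: N2 <- N4 -> N1 <- N3
Each backdoor path contains an unconditioned collider, so every path is already blocked with the empty conditioning set:
  P1: blocked at collider N1 (neither it nor any descendant is in the conditioning set).
The empty set is therefore the unique smallest valid set.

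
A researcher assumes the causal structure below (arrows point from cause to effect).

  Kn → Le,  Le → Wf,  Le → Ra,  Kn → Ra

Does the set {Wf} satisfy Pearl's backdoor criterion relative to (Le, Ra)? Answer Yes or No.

No

Backdoor paths from Le to Ra (paths whose first edge points into Le):
  P1: Le <- Kn -> Ra
Condition 1 (no descendant of Le in the set): FAILS — Wf is a descendant of Le.
Condition 2 (every backdoor path blocked by {Wf}):
  P1: open — no interior node is in the conditioning set.
{Wf} does not satisfy the backdoor criterion.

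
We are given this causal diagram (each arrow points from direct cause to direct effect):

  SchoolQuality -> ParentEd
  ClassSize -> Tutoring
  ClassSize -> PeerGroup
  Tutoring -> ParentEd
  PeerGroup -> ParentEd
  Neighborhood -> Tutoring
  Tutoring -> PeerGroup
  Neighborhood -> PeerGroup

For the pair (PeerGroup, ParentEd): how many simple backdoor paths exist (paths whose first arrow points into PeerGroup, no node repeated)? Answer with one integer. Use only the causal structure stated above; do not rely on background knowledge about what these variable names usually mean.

3

A backdoor path from PeerGroup to ParentEd is any simple undirected path whose first edge points into PeerGroup (i.e. leaves PeerGroup via a parent).
Parents of PeerGroup: {ClassSize, Neighborhood, Tutoring}.
Enumerating:
  P1: PeerGroup <- Neighborhood -> Tutoring -> ParentEd
  P2: PeerGroup <- ClassSize -> Tutoring -> ParentEd
  P3: PeerGroup <- Tutoring -> ParentEd
That exhausts the simple backdoor paths. Count: 3.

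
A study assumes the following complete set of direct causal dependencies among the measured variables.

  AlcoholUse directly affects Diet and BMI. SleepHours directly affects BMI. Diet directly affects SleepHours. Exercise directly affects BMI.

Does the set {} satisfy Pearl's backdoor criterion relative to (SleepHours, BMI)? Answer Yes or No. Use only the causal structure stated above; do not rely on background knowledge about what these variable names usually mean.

No

Backdoor paths from SleepHours to BMI (paths whose first edge points into SleepHours):
  P1: SleepHours <- Diet <- AlcoholUse -> BMI
Condition 1 (no descendant of SleepHours in the set): holds — descendants of SleepHours are {BMI}; none are in {}.
Condition 2 (every backdoor path blocked by {}):
  P1: open — no interior node is in the conditioning set.
{} does not satisfy the backdoor criterion.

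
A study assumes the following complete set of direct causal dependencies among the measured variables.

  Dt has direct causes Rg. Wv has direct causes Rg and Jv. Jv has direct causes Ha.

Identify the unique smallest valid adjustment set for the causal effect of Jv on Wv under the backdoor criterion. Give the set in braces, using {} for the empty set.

{}

Variables eligible for adjustment (non-descendants of Jv, excluding Jv and Wv): {Dt, Ha, Rg}.
Backdoor paths from Jv to Wv:
  (none)
With no backdoor paths the empty set already satisfies the criterion, and it is trivially minimal.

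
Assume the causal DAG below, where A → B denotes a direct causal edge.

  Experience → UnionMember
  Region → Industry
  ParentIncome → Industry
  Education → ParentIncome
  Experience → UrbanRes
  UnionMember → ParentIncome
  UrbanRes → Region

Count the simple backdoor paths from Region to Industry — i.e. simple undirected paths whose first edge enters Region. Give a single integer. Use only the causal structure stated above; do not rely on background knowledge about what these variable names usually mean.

A backdoor path from Region to Industry is any simple undirected path whose first edge points into Region (i.e. leaves Region via a parent).
Parents of Region: {UrbanRes}.
Enumerating:
  P1: Region <- UrbanRes <- Experience -> UnionMember -> ParentIncome -> Industry
That exhausts the simple backdoor paths. Count: 1.

1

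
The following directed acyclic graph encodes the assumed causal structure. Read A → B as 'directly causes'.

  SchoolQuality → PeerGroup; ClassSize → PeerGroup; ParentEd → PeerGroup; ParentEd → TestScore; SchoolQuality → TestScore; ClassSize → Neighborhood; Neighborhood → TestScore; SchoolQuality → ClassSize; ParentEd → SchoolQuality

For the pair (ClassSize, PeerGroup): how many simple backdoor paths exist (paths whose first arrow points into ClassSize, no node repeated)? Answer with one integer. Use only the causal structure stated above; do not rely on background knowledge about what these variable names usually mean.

A backdoor path from ClassSize to PeerGroup is any simple undirected path whose first edge points into ClassSize (i.e. leaves ClassSize via a parent).
Parents of ClassSize: {SchoolQuality}.
Enumerating:
  P1: ClassSize <- SchoolQuality <- ParentEd -> PeerGroup
  P2: ClassSize <- SchoolQuality -> PeerGroup
  P3: ClassSize <- SchoolQuality -> TestScore <- ParentEd -> PeerGroup
That exhausts the simple backdoor paths. Count: 3.

3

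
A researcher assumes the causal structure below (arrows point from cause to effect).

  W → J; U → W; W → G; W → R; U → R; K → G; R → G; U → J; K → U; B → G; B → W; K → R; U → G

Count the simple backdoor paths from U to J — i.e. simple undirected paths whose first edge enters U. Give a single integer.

A backdoor path from U to J is any simple undirected path whose first edge points into U (i.e. leaves U via a parent).
Parents of U: {K}.
Enumerating:
  P1: U <- K -> R <- W -> J
  P2: U <- K -> R -> G <- B -> W -> J
  P3: U <- K -> R -> G <- W -> J
  P4: U <- K -> G <- B -> W -> J
  P5: U <- K -> G <- W -> J
  P6: U <- K -> G <- R <- W -> J
That exhausts the simple backdoor paths. Count: 6.

6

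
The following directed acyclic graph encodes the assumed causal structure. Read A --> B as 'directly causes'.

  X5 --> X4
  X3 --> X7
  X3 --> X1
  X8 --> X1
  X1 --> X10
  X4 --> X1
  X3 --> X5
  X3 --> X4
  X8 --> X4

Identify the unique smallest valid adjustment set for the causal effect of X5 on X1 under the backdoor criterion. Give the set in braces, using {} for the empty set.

Variables eligible for adjustment (non-descendants of X5, excluding X5 and X1): {X3, X7, X8}.
Backdoor paths from X5 to X1:
  P1: X5 <- X3 -> X4 <- X8 -> X1
  P2: X5 <- X3 -> X4 -> X1
  P3: X5 <- X3 -> X1
The empty set is not sufficient: P2 (X5 <- X3 -> X4 -> X1) has no collider blocking it and no conditioned non-collider, so it is open.
Try {X3}:
  P1: blocked at fork node X3 ∈ conditioning set.
  P2: blocked at fork node X3 ∈ conditioning set.
  P3: blocked at fork node X3 ∈ conditioning set.
{X3} contains no descendant of X5 and blocks every backdoor path.
No other singleton works — e.g. {X8} leaves P2 open — so {X3} is the unique smallest valid adjustment set.

{X3}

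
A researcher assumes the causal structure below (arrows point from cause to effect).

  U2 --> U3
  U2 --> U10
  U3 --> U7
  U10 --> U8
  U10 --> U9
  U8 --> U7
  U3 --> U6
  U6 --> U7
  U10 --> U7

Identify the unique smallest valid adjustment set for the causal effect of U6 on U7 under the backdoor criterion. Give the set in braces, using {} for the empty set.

Variables eligible for adjustment (non-descendants of U6, excluding U6 and U7): {U10, U2, U3, U8, U9}.
Backdoor paths from U6 to U7:
  P1: U6 <- U3 <- U2 -> U10 -> U8 -> U7
  P2: U6 <- U3 <- U2 -> U10 -> U7
  P3: U6 <- U3 -> U7
The empty set is not sufficient: P1 (U6 <- U3 <- U2 -> U10 -> U8 -> U7) has no collider blocking it and no conditioned non-collider, so it is open.
Try {U3}:
  P1: blocked at chain node U3 ∈ conditioning set.
  P2: blocked at chain node U3 ∈ conditioning set.
  P3: blocked at fork node U3 ∈ conditioning set.
{U3} contains no descendant of U6 and blocks every backdoor path.
No other singleton works — e.g. {U2} leaves P3 open — so {U3} is the unique smallest valid adjustment set.

{U3}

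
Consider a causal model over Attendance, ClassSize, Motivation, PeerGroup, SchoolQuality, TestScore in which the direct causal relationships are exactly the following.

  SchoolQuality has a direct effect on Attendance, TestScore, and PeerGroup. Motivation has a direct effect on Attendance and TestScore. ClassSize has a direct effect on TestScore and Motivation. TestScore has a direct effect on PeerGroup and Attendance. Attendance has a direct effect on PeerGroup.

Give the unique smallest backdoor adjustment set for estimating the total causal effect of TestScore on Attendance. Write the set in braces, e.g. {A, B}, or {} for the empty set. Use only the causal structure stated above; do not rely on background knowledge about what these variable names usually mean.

{Motivation, SchoolQuality}

Variables eligible for adjustment (non-descendants of TestScore, excluding TestScore and Attendance): {ClassSize, Motivation, SchoolQuality}.
Backdoor paths from TestScore to Attendance:
  P1: TestScore <- ClassSize -> Motivation -> Attendance
  P2: TestScore <- SchoolQuality -> Attendance
  P3: TestScore <- SchoolQuality -> PeerGroup <- Attendance
  P4: TestScore <- Motivation -> Attendance
The empty set is not sufficient: P1 (TestScore <- ClassSize -> Motivation -> Attendance) has no collider blocking it and no conditioned non-collider, so it is open.
Try {Motivation, SchoolQuality}:
  P1: blocked at chain node Motivation ∈ conditioning set.
  P2: blocked at fork node SchoolQuality ∈ conditioning set.
  P3: blocked at fork node SchoolQuality ∈ conditioning set.
  P4: blocked at fork node Motivation ∈ conditioning set.
{Motivation, SchoolQuality} contains no descendant of TestScore and blocks every backdoor path.
Every element of {Motivation, SchoolQuality} is needed (dropping Motivation leaves P1 open; dropping SchoolQuality leaves P2 open), so no proper subset is valid.
Among all size-2 subsets of the eligible variables, only {Motivation, SchoolQuality} blocks every backdoor path, so it is the unique smallest valid adjustment set.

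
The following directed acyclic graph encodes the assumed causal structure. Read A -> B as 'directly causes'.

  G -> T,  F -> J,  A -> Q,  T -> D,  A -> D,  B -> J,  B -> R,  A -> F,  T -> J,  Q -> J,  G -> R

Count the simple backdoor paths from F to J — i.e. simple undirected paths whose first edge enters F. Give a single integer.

A backdoor path from F to J is any simple undirected path whose first edge points into F (i.e. leaves F via a parent).
Parents of F: {A}.
Enumerating:
  P1: F <- A -> Q -> J
  P2: F <- A -> D <- T <- G -> R <- B -> J
  P3: F <- A -> D <- T -> J
That exhausts the simple backdoor paths. Count: 3.

3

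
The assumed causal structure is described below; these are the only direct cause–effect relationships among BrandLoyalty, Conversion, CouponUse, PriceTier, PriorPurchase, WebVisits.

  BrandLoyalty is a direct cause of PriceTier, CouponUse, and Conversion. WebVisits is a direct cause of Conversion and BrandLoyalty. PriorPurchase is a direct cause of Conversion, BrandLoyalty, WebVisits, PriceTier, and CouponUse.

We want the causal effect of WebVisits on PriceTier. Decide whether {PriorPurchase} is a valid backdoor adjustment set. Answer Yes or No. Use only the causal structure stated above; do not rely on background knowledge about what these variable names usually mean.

Yes

Backdoor paths from WebVisits to PriceTier (paths whose first edge points into WebVisits):
  P1: WebVisits <- PriorPurchase -> BrandLoyalty -> PriceTier
  P2: WebVisits <- PriorPurchase -> Conversion <- BrandLoyalty -> PriceTier
  P3: WebVisits <- PriorPurchase -> CouponUse <- BrandLoyalty -> PriceTier
  P4: WebVisits <- PriorPurchase -> PriceTier
Condition 1 (no descendant of WebVisits in the set): holds — descendants of WebVisits are {BrandLoyalty, Conversion, CouponUse, PriceTier}; none are in {PriorPurchase}.
Condition 2 (every backdoor path blocked by {PriorPurchase}):
  P1: blocked at fork node PriorPurchase ∈ conditioning set.
  P2: blocked at fork node PriorPurchase ∈ conditioning set.
  P3: blocked at fork node PriorPurchase ∈ conditioning set.
  P4: blocked at fork node PriorPurchase ∈ conditioning set.
{PriorPurchase} satisfies the backdoor criterion.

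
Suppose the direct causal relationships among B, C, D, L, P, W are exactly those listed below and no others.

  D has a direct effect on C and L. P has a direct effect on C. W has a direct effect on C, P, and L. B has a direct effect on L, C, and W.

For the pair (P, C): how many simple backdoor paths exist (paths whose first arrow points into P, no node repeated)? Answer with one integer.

A backdoor path from P to C is any simple undirected path whose first edge points into P (i.e. leaves P via a parent).
Parents of P: {W}.
Enumerating:
  P1: P <- W <- B -> L <- D -> C
  P2: P <- W <- B -> C
  P3: P <- W -> L <- B -> C
  P4: P <- W -> L <- D -> C
  P5: P <- W -> C
That exhausts the simple backdoor paths. Count: 5.

5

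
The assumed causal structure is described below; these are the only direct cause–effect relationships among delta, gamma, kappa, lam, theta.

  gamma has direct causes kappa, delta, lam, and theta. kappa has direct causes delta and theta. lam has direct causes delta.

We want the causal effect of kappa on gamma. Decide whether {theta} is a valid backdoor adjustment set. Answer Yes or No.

No

Backdoor paths from kappa to gamma (paths whose first edge points into kappa):
  P1: kappa <- theta -> gamma
  P2: kappa <- delta -> lam -> gamma
  P3: kappa <- delta -> gamma
Condition 1 (no descendant of kappa in the set): holds — descendants of kappa are {gamma}; none are in {theta}.
Condition 2 (every backdoor path blocked by {theta}):
  P1: blocked at fork node theta ∈ conditioning set.
  P2: open — no interior node is in the conditioning set.
  P3: open — no interior node is in the conditioning set.
{theta} does not satisfy the backdoor criterion.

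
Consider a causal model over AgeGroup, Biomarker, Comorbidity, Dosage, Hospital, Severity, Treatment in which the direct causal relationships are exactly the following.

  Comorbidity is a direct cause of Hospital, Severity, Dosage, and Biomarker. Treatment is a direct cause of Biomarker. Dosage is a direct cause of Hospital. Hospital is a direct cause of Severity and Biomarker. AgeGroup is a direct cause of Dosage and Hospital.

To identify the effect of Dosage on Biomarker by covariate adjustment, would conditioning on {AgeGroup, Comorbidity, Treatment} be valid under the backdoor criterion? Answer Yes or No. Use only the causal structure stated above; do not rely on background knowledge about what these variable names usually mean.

Yes

Backdoor paths from Dosage to Biomarker (paths whose first edge points into Dosage):
  P1: Dosage <- AgeGroup -> Hospital <- Comorbidity -> Biomarker
  P2: Dosage <- AgeGroup -> Hospital -> Severity <- Comorbidity -> Biomarker
  P3: Dosage <- AgeGroup -> Hospital -> Biomarker
  P4: Dosage <- Comorbidity -> Hospital -> Biomarker
  P5: Dosage <- Comorbidity -> Severity <- Hospital -> Biomarker
  P6: Dosage <- Comorbidity -> Biomarker
Condition 1 (no descendant of Dosage in the set): holds — descendants of Dosage are {Biomarker, Hospital, Severity}; none are in {AgeGroup, Comorbidity, Treatment}.
Condition 2 (every backdoor path blocked by {AgeGroup, Comorbidity, Treatment}):
  P1: blocked at fork node AgeGroup ∈ conditioning set.
  P2: blocked at fork node AgeGroup ∈ conditioning set.
  P3: blocked at fork node AgeGroup ∈ conditioning set.
  P4: blocked at fork node Comorbidity ∈ conditioning set.
  P5: blocked at fork node Comorbidity ∈ conditioning set.
  P6: blocked at fork node Comorbidity ∈ conditioning set.
{AgeGroup, Comorbidity, Treatment} satisfies the backdoor criterion.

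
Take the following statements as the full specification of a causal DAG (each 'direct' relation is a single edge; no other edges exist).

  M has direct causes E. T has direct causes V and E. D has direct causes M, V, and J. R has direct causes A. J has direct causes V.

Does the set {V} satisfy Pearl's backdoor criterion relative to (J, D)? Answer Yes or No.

Backdoor paths from J to D (paths whose first edge points into J):
  P1: J <- V -> T <- E -> M -> D
  P2: J <- V -> D
Condition 1 (no descendant of J in the set): holds — descendants of J are {D}; none are in {V}.
Condition 2 (every backdoor path blocked by {V}):
  P1: blocked at fork node V ∈ conditioning set.
  P2: blocked at fork node V ∈ conditioning set.
{V} satisfies the backdoor criterion.

Yes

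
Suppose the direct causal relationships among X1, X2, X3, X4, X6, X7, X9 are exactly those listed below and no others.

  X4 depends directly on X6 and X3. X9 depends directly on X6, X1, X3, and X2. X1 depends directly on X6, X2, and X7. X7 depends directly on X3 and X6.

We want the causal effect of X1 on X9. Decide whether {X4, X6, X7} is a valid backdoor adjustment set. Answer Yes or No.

No

Backdoor paths from X1 to X9 (paths whose first edge points into X1):
  P1: X1 <- X6 -> X7 <- X3 -> X9
  P2: X1 <- X6 -> X4 <- X3 -> X9
  P3: X1 <- X6 -> X9
  P4: X1 <- X2 -> X9
  P5: X1 <- X7 <- X3 -> X4 <- X6 -> X9
  P6: X1 <- X7 <- X3 -> X9
  P7: X1 <- X7 <- X6 -> X4 <- X3 -> X9
  P8: X1 <- X7 <- X6 -> X9
Condition 1 (no descendant of X1 in the set): holds — descendants of X1 are {X9}; none are in {X4, X6, X7}.
Condition 2 (every backdoor path blocked by {X4, X6, X7}):
  P1: blocked at fork node X6 ∈ conditioning set.
  P2: blocked at fork node X6 ∈ conditioning set.
  P3: blocked at fork node X6 ∈ conditioning set.
  P4: open — no interior node is in the conditioning set.
  P5: blocked at chain node X7 ∈ conditioning set.
  P6: blocked at chain node X7 ∈ conditioning set.
  P7: blocked at chain node X7 ∈ conditioning set.
  P8: blocked at chain node X7 ∈ conditioning set.
{X4, X6, X7} does not satisfy the backdoor criterion.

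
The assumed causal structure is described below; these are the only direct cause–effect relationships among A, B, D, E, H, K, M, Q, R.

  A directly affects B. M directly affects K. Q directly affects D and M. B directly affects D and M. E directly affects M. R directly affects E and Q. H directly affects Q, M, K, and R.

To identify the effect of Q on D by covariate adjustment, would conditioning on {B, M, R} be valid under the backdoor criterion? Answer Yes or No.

No

Backdoor paths from Q to D (paths whose first edge points into Q):
  P1: Q <- H -> R -> E -> M <- B -> D
  P2: Q <- H -> M <- B -> D
  P3: Q <- H -> K <- M <- B -> D
  P4: Q <- R <- H -> M <- B -> D
  P5: Q <- R <- H -> K <- M <- B -> D
  P6: Q <- R -> E -> M <- B -> D
Condition 1 (no descendant of Q in the set): FAILS — M is a descendant of Q.
Condition 2 (every backdoor path blocked by {B, M, R}):
  P1: blocked at chain node R ∈ conditioning set.
  P2: blocked at fork node B ∈ conditioning set.
  P3: blocked at collider K (neither it nor any descendant is in the conditioning set).
  P4: blocked at chain node R ∈ conditioning set.
  P5: blocked at chain node R ∈ conditioning set.
  P6: blocked at fork node R ∈ conditioning set.
{B, M, R} does not satisfy the backdoor criterion.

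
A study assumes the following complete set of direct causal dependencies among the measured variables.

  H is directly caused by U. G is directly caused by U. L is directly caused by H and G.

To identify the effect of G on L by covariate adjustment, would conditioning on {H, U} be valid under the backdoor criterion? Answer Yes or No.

Backdoor paths from G to L (paths whose first edge points into G):
  P1: G <- U -> H -> L
Condition 1 (no descendant of G in the set): holds — descendants of G are {L}; none are in {H, U}.
Condition 2 (every backdoor path blocked by {H, U}):
  P1: blocked at fork node U ∈ conditioning set.
{H, U} satisfies the backdoor criterion.

Yes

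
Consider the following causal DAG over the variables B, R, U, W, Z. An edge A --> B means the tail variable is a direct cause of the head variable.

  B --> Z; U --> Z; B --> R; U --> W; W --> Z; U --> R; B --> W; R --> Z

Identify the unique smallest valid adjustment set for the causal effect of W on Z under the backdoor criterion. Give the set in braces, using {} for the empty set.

{B, U}

Variables eligible for adjustment (non-descendants of W, excluding W and Z): {B, R, U}.
Backdoor paths from W to Z:
  P1: W <- U -> R <- B -> Z
  P2: W <- U -> R -> Z
  P3: W <- U -> Z
  P4: W <- B -> R <- U -> Z
  P5: W <- B -> R -> Z
  P6: W <- B -> Z
The empty set is not sufficient: P2 (W <- U -> R -> Z) has no collider blocking it and no conditioned non-collider, so it is open.
Try {B, U}:
  P1: blocked at fork node U ∈ conditioning set.
  P2: blocked at fork node U ∈ conditioning set.
  P3: blocked at fork node U ∈ conditioning set.
  P4: blocked at fork node B ∈ conditioning set.
  P5: blocked at fork node B ∈ conditioning set.
  P6: blocked at fork node B ∈ conditioning set.
{B, U} contains no descendant of W and blocks every backdoor path.
Every element of {B, U} is needed (dropping B leaves P5 open; dropping U leaves P2 open), so no proper subset is valid.
Among all size-2 subsets of the eligible variables, only {B, U} blocks every backdoor path, so it is the unique smallest valid adjustment set.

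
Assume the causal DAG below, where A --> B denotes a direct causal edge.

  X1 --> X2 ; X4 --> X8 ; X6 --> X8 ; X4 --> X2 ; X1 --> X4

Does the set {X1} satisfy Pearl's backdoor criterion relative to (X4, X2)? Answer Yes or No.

Backdoor paths from X4 to X2 (paths whose first edge points into X4):
  P1: X4 <- X1 -> X2
Condition 1 (no descendant of X4 in the set): holds — descendants of X4 are {X2, X8}; none are in {X1}.
Condition 2 (every backdoor path blocked by {X1}):
  P1: blocked at fork node X1 ∈ conditioning set.
{X1} satisfies the backdoor criterion.

Yes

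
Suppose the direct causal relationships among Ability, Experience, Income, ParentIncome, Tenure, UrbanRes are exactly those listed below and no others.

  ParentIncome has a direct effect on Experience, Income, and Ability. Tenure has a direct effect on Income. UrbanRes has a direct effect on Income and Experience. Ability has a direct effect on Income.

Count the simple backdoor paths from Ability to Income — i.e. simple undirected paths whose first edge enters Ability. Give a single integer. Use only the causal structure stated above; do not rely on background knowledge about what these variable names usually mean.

A backdoor path from Ability to Income is any simple undirected path whose first edge points into Ability (i.e. leaves Ability via a parent).
Parents of Ability: {ParentIncome}.
Enumerating:
  P1: Ability <- ParentIncome -> Experience <- UrbanRes -> Income
  P2: Ability <- ParentIncome -> Income
That exhausts the simple backdoor paths. Count: 2.

2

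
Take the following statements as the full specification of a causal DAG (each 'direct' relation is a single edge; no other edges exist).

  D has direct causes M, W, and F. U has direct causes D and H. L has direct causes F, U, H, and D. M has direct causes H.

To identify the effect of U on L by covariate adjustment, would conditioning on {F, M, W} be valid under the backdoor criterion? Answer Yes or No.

No

Backdoor paths from U to L (paths whose first edge points into U):
  P1: U <- H -> M -> D <- F -> L
  P2: U <- H -> M -> D -> L
  P3: U <- H -> L
  P4: U <- D <- F -> L
  P5: U <- D <- M <- H -> L
  P6: U <- D -> L
Condition 1 (no descendant of U in the set): holds — descendants of U are {L}; none are in {F, M, W}.
Condition 2 (every backdoor path blocked by {F, M, W}):
  P1: blocked at chain node M ∈ conditioning set.
  P2: blocked at chain node M ∈ conditioning set.
  P3: open — no interior node is in the conditioning set.
  P4: blocked at fork node F ∈ conditioning set.
  P5: blocked at chain node M ∈ conditioning set.
  P6: open — no interior node is in the conditioning set.
{F, M, W} does not satisfy the backdoor criterion.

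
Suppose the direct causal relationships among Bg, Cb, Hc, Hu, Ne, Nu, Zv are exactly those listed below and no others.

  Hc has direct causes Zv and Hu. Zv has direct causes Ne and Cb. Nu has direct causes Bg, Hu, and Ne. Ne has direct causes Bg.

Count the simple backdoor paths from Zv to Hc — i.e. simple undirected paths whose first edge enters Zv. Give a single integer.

A backdoor path from Zv to Hc is any simple undirected path whose first edge points into Zv (i.e. leaves Zv via a parent).
Parents of Zv: {Cb, Ne}.
Enumerating:
  P1: Zv <- Ne <- Bg -> Nu <- Hu -> Hc
  P2: Zv <- Ne -> Nu <- Hu -> Hc
That exhausts the simple backdoor paths. Count: 2.

2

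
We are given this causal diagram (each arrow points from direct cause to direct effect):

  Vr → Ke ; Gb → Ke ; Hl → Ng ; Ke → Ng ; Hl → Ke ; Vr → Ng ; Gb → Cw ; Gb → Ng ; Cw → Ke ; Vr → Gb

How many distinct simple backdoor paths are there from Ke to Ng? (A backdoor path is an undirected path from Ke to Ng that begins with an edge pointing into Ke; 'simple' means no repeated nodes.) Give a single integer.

7

A backdoor path from Ke to Ng is any simple undirected path whose first edge points into Ke (i.e. leaves Ke via a parent).
Parents of Ke: {Cw, Gb, Hl, Vr}.
Enumerating:
  P1: Ke <- Vr -> Gb -> Ng
  P2: Ke <- Vr -> Ng
  P3: Ke <- Hl -> Ng
  P4: Ke <- Gb <- Vr -> Ng
  P5: Ke <- Gb -> Ng
  P6: Ke <- Cw <- Gb <- Vr -> Ng
  P7: Ke <- Cw <- Gb -> Ng
That exhausts the simple backdoor paths. Count: 7.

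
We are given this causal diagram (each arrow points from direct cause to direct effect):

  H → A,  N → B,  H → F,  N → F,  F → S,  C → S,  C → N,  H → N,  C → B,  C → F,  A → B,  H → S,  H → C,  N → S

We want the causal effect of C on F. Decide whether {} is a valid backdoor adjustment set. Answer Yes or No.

Backdoor paths from C to F (paths whose first edge points into C):
  P1: C <- H -> A -> B <- N -> F
  P2: C <- H -> A -> B <- N -> S <- F
  P3: C <- H -> N -> F
  P4: C <- H -> N -> S <- F
  P5: C <- H -> F
  P6: C <- H -> S <- N -> F
  P7: C <- H -> S <- F
Condition 1 (no descendant of C in the set): holds — descendants of C are {B, F, N, S}; none are in {}.
Condition 2 (every backdoor path blocked by {}):
  P1: blocked at collider B (neither it nor any descendant is in the conditioning set).
  P2: blocked at collider B (neither it nor any descendant is in the conditioning set).
  P3: open — no interior node is in the conditioning set.
  P4: blocked at collider S (neither it nor any descendant is in the conditioning set).
  P5: open — no interior node is in the conditioning set.
  P6: blocked at collider S (neither it nor any descendant is in the conditioning set).
  P7: blocked at collider S (neither it nor any descendant is in the conditioning set).
{} does not satisfy the backdoor criterion.

No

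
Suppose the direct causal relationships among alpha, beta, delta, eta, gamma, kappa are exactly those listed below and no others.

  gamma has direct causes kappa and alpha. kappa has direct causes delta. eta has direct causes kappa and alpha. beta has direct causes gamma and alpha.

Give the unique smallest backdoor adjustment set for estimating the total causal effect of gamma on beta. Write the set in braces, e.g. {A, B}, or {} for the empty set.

{alpha}

Variables eligible for adjustment (non-descendants of gamma, excluding gamma and beta): {alpha, delta, eta, kappa}.
Backdoor paths from gamma to beta:
  P1: gamma <- alpha -> beta
  P2: gamma <- kappa -> eta <- alpha -> beta
The empty set is not sufficient: P1 (gamma <- alpha -> beta) has no collider blocking it and no conditioned non-collider, so it is open.
Try {alpha}:
  P1: blocked at fork node alpha ∈ conditioning set.
  P2: blocked at collider eta (neither it nor any descendant is in the conditioning set).
{alpha} contains no descendant of gamma and blocks every backdoor path.
No other singleton works — e.g. {delta} leaves P1 open — so {alpha} is the unique smallest valid adjustment set.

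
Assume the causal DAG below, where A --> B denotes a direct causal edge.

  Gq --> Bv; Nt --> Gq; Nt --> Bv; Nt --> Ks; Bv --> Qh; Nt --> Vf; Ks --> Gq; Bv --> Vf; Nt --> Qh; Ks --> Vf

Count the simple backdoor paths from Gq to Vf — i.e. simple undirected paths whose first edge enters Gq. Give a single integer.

8

A backdoor path from Gq to Vf is any simple undirected path whose first edge points into Gq (i.e. leaves Gq via a parent).
Parents of Gq: {Ks, Nt}.
Enumerating:
  P1: Gq <- Nt -> Ks -> Vf
  P2: Gq <- Nt -> Bv -> Vf
  P3: Gq <- Nt -> Qh <- Bv -> Vf
  P4: Gq <- Nt -> Vf
  P5: Gq <- Ks <- Nt -> Bv -> Vf
  P6: Gq <- Ks <- Nt -> Qh <- Bv -> Vf
  P7: Gq <- Ks <- Nt -> Vf
  P8: Gq <- Ks -> Vf
That exhausts the simple backdoor paths. Count: 8.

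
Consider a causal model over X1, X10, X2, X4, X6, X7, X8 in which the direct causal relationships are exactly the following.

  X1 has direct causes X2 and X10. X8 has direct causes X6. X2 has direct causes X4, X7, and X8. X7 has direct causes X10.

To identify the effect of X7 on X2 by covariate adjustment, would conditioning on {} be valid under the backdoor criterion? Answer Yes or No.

Yes

Backdoor paths from X7 to X2 (paths whose first edge points into X7):
  P1: X7 <- X10 -> X1 <- X2
Condition 1 (no descendant of X7 in the set): holds — descendants of X7 are {X1, X2}; none are in {}.
Condition 2 (every backdoor path blocked by {}):
  P1: blocked at collider X1 (neither it nor any descendant is in the conditioning set).
{} satisfies the backdoor criterion.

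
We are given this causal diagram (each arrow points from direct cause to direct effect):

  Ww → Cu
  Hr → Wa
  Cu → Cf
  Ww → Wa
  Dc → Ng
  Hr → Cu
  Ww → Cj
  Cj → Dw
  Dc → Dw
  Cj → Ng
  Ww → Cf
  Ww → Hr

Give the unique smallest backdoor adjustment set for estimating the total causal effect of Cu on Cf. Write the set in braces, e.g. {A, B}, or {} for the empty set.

{Ww}

Variables eligible for adjustment (non-descendants of Cu, excluding Cu and Cf): {Cj, Dc, Dw, Hr, Ng, Wa, Ww}.
Backdoor paths from Cu to Cf:
  P1: Cu <- Ww -> Cf
  P2: Cu <- Hr <- Ww -> Cf
  P3: Cu <- Hr -> Wa <- Ww -> Cf
The empty set is not sufficient: P1 (Cu <- Ww -> Cf) has no collider blocking it and no conditioned non-collider, so it is open.
Try {Ww}:
  P1: blocked at fork node Ww ∈ conditioning set.
  P2: blocked at fork node Ww ∈ conditioning set.
  P3: blocked at collider Wa (neither it nor any descendant is in the conditioning set).
{Ww} contains no descendant of Cu and blocks every backdoor path.
No other singleton works — e.g. {Cj} leaves P1 open — so {Ww} is the unique smallest valid adjustment set.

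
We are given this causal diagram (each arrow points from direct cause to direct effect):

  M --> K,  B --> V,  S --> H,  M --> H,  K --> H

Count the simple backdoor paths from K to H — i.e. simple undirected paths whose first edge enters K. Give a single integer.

A backdoor path from K to H is any simple undirected path whose first edge points into K (i.e. leaves K via a parent).
Parents of K: {M}.
Enumerating:
  P1: K <- M -> H
That exhausts the simple backdoor paths. Count: 1.

1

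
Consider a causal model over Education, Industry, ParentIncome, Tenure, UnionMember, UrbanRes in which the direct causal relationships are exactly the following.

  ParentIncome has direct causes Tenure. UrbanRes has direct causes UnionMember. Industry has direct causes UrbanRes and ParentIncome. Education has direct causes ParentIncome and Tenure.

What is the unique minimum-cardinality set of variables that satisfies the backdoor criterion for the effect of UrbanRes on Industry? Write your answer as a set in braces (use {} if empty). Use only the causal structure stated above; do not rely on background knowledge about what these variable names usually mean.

Variables eligible for adjustment (non-descendants of UrbanRes, excluding UrbanRes and Industry): {Education, ParentIncome, Tenure, UnionMember}.
Backdoor paths from UrbanRes to Industry:
  (none)
With no backdoor paths the empty set already satisfies the criterion, and it is trivially minimal.

{}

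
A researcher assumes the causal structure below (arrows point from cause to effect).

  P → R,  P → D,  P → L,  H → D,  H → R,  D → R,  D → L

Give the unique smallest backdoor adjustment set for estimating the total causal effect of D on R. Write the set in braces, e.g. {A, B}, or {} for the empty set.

{H, P}

Variables eligible for adjustment (non-descendants of D, excluding D and R): {H, P}.
Backdoor paths from D to R:
  P1: D <- P -> R
  P2: D <- H -> R
The empty set is not sufficient: P1 (D <- P -> R) has no collider blocking it and no conditioned non-collider, so it is open.
Try {H, P}:
  P1: blocked at fork node P ∈ conditioning set.
  P2: blocked at fork node H ∈ conditioning set.
{H, P} contains no descendant of D and blocks every backdoor path.
Every element of {H, P} is needed (dropping H leaves P2 open; dropping P leaves P1 open), so no proper subset is valid.
Among all size-2 subsets of the eligible variables, only {H, P} blocks every backdoor path, so it is the unique smallest valid adjustment set.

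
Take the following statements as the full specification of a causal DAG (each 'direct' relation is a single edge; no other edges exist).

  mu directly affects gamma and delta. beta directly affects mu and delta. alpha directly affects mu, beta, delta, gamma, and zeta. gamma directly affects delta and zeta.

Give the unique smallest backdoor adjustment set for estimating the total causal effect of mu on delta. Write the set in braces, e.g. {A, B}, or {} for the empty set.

Variables eligible for adjustment (non-descendants of mu, excluding mu and delta): {alpha, beta}.
Backdoor paths from mu to delta:
  P1: mu <- alpha -> beta -> delta
  P2: mu <- alpha -> gamma -> delta
  P3: mu <- alpha -> delta
  P4: mu <- alpha -> zeta <- gamma -> delta
  P5: mu <- beta <- alpha -> gamma -> delta
  P6: mu <- beta <- alpha -> delta
  P7: mu <- beta <- alpha -> zeta <- gamma -> delta
  P8: mu <- beta -> delta
The empty set is not sufficient: P1 (mu <- alpha -> beta -> delta) has no collider blocking it and no conditioned non-collider, so it is open.
Try {alpha, beta}:
  P1: blocked at fork node alpha ∈ conditioning set.
  P2: blocked at fork node alpha ∈ conditioning set.
  P3: blocked at fork node alpha ∈ conditioning set.
  P4: blocked at fork node alpha ∈ conditioning set.
  P5: blocked at chain node beta ∈ conditioning set.
  P6: blocked at chain node beta ∈ conditioning set.
  P7: blocked at chain node beta ∈ conditioning set.
  P8: blocked at fork node beta ∈ conditioning set.
{alpha, beta} contains no descendant of mu and blocks every backdoor path.
Every element of {alpha, beta} is needed (dropping alpha leaves P2 open; dropping beta leaves P8 open), so no proper subset is valid.
Among all size-2 subsets of the eligible variables, only {alpha, beta} blocks every backdoor path, so it is the unique smallest valid adjustment set.

{alpha, beta}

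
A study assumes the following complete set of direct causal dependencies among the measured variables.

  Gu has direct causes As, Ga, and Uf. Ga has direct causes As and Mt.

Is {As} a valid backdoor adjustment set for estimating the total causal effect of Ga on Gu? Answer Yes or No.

Backdoor paths from Ga to Gu (paths whose first edge points into Ga):
  P1: Ga <- As -> Gu
Condition 1 (no descendant of Ga in the set): holds — descendants of Ga are {Gu}; none are in {As}.
Condition 2 (every backdoor path blocked by {As}):
  P1: blocked at fork node As ∈ conditioning set.
{As} satisfies the backdoor criterion.

Yes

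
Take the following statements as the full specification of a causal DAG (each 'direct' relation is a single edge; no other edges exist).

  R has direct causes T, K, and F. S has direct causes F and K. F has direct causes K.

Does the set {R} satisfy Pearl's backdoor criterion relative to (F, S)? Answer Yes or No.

Backdoor paths from F to S (paths whose first edge points into F):
  P1: F <- K -> S
Condition 1 (no descendant of F in the set): FAILS — R is a descendant of F.
Condition 2 (every backdoor path blocked by {R}):
  P1: open — no interior node is in the conditioning set.
{R} does not satisfy the backdoor criterion.

No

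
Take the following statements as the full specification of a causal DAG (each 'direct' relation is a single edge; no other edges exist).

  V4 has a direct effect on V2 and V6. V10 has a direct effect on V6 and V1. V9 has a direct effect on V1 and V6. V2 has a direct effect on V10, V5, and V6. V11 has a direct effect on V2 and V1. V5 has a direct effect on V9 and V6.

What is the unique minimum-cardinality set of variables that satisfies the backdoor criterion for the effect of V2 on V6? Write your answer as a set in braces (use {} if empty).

Variables eligible for adjustment (non-descendants of V2, excluding V2 and V6): {V11, V4}.
Backdoor paths from V2 to V6:
  P1: V2 <- V4 -> V6
  P2: V2 <- V11 -> V1 <- V10 -> V6
  P3: V2 <- V11 -> V1 <- V9 <- V5 -> V6
  P4: V2 <- V11 -> V1 <- V9 -> V6
The empty set is not sufficient: P1 (V2 <- V4 -> V6) has no collider blocking it and no conditioned non-collider, so it is open.
Try {V4}:
  P1: blocked at fork node V4 ∈ conditioning set.
  P2: blocked at collider V1 (neither it nor any descendant is in the conditioning set).
  P3: blocked at collider V1 (neither it nor any descendant is in the conditioning set).
  P4: blocked at collider V1 (neither it nor any descendant is in the conditioning set).
{V4} contains no descendant of V2 and blocks every backdoor path.
No other singleton works — e.g. {V11} leaves P1 open — so {V4} is the unique smallest valid adjustment set.

{V4}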